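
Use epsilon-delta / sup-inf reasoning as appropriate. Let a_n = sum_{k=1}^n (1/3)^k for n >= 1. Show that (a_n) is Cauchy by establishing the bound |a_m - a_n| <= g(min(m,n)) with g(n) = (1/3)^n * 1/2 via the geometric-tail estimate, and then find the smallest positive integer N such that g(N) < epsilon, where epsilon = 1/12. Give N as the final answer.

For m > n >= 1: |a_m - a_n| = sum_{k=n+1}^m (1/3)^k < sum_{k=n+1}^infinity (1/3)^k = (1/3)^(n+1) / (1 - 1/3) = (1/3)^n * (1/3) * (3/2) = (1/3)^n * 1/2.
So g(n) = (1/3)^n / 2. Since g(n) -> 0, (a_n) is Cauchy.
Now solve g(N) < 1/12: (1/3)^N / 2 < 1/12 <=> 3^N > 1 / (2 * 1/12) = 6.
Check powers of 3: 3^1 = 3 <= 6, 3^2 = 9 > 6.
So the smallest such N is 2. Check: g(2) = 1/(2 * 9) = 1/18 < 1/12.

2


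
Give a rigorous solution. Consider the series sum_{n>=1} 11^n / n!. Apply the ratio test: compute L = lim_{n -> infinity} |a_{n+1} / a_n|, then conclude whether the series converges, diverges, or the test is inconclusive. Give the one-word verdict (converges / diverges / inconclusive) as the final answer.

Let a_n denote the general term. Form the ratio a_{n+1}/a_n and simplify:
a_{n+1}/a_n = 11/(n + 1)
Take the limit as n -> infinity: L = 0.
Since L = 0 < 1, the ratio test implies the series converges.

converges


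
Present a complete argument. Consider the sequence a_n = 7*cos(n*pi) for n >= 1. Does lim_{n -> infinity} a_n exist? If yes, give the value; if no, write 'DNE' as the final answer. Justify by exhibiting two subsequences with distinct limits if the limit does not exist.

Examine the behaviour of a_n along subsequences.
cos(n*pi) = (-1)^n, so a_n = 7*(-1)^n. a_{2k} = 7 -> 7. a_{2k+1} = -7 -> -7.
Since these two subsequential limits are 7 and -7, distinct, the full sequence cannot converge (a convergent sequence has all subsequences tending to the same limit). So lim a_n does not exist.

DNE


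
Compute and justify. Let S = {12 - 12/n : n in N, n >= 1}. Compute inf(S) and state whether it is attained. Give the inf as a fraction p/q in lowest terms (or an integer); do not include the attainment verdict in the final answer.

Analysis:
- Values: 0, 6, 8, 9, ... strictly increasing.
- Minimum is 0 (n=1); inf = 0 (attained).
- 12 - 12/n -> 12 from below; sup = 12, not attained.
Conclusion: inf(S) = 0, attained in S.

0


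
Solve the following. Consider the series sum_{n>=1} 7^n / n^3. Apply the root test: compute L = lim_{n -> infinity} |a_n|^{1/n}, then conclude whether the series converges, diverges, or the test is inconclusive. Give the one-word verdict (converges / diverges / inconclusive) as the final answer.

Let a_n denote the general term. Form |a_n|^(1/n) and simplify:
|a_n|^(1/n) = 7/n^(3/n)
Take the limit as n -> infinity: L = 7.
Since L = 7 > 1, the root test implies divergence.

diverges


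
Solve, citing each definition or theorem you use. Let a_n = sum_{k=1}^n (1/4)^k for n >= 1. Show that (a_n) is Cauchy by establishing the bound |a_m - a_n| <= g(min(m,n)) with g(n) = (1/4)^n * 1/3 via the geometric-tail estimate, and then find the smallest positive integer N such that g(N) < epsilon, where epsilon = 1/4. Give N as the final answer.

For m > n >= 1: |a_m - a_n| = sum_{k=n+1}^m (1/4)^k < sum_{k=n+1}^infinity (1/4)^k = (1/4)^(n+1) / (1 - 1/4) = (1/4)^n * (1/4) * (4/3) = (1/4)^n * 1/3.
So g(n) = (1/4)^n / 3. Since g(n) -> 0, (a_n) is Cauchy.
Now solve g(N) < 1/4: (1/4)^N / 3 < 1/4 <=> 4^N > 1 / (3 * 1/4) = 4/3.
Check powers of 4: 4^0 = 1 <= 4/3, 4^1 = 4 > 4/3.
So the smallest such N is 1. Check: g(1) = 1/(3 * 4) = 1/12 < 1/4.

1


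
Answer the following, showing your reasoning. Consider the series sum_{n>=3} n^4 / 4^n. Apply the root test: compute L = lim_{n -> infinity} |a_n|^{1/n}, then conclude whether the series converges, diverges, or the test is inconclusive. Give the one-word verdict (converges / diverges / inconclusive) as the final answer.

Let a_n denote the general term. Form |a_n|^(1/n) and simplify:
|a_n|^(1/n) = n^(4/n)/4
Take the limit as n -> infinity: L = 1/4.
Since L = 1/4 < 1, the root test implies convergence.

converges


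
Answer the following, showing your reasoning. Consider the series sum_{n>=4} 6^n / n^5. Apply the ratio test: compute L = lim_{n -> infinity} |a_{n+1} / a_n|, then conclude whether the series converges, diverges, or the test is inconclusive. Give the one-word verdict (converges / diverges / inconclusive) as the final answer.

Let a_n denote the general term. Form the ratio a_{n+1}/a_n and simplify:
a_{n+1}/a_n = 6*n^5/(n + 1)^5
Take the limit as n -> infinity: L = 6.
Since L = 6 > 1 (or L = infinity), the ratio test implies the series diverges.

diverges


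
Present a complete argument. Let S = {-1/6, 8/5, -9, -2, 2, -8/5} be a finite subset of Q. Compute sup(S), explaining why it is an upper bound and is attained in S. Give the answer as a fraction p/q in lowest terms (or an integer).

S is finite, so sup(S) = max(S).
Sorted decreasing:
2, 8/5, -1/6, -8/5, -2, -9
The extremum is 2.
For every x in S, x <= 2. And 2 is in S, so it is attained.
Therefore sup(S) = 2.

2


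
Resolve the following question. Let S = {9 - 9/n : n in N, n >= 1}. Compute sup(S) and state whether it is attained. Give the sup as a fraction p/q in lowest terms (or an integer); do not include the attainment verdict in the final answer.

Analysis:
- Values: 0, 9/2, 6, 27/4, ... strictly increasing.
- Minimum is 0 (n=1); inf = 0 (attained).
- 9 - 9/n -> 9 from below; sup = 9, not attained.
Conclusion: sup(S) = 9, not attained in S.

9


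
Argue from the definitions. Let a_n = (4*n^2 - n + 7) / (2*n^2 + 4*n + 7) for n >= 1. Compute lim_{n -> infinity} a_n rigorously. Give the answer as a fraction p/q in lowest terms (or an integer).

Divide numerator and denominator by n^2, the highest power:
numerator / n^2 = 4 - 1/n + 7/n^2
denominator / n^2 = 2 + 4/n + 7/n^2
As n -> infinity, all terms of the form c/n^k (k >= 1) tend to 0.
So numerator / n^2 -> 4 and denominator / n^2 -> 2.
Therefore lim a_n = 2.

2


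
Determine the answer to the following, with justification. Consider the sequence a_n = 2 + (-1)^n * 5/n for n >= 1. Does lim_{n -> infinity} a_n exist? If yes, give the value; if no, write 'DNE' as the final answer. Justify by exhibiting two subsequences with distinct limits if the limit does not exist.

Examine the behaviour of a_n along subsequences.
Even-n subsequence a_{2k} = 2 + 5/(2k) -> 2. Odd-n subsequence a_{2k+1} = 2 - 5/(2k+1) -> 2. Both tend to 2, which suggests the limit is 2; verify directly.
|a_n - 2| = |(-1)^n * 5/n| = 5/n for every n >= 1.
Given epsilon > 0, choose a positive integer N > 5/epsilon. Then for all n >= N, |a_n - 2| = 5/n <= 5/N < epsilon.
So by the definition of the limit, lim a_n exists and equals 2.

2


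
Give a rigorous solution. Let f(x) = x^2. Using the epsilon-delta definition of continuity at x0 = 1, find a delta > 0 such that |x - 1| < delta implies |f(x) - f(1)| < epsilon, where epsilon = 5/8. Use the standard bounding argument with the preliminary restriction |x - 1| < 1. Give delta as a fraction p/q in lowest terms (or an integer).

Factor: |x^2 - (1)^2| = |x - 1| * |x + 1|.
Impose |x - 1| < 1 first. Then |x + 1| = |(x - 1) + 2*(1)| <= |x - 1| + 2*|1| < 1 + 2 = 3.
So |x^2 - (1)^2| < delta * 3.
We need delta * 3 <= 5/8, i.e. delta <= 5/8/3 = 5/24.
Since 5/24 < 1, this is tighter than 1; take delta = 5/24.
So delta = 5/24 works.

5/24


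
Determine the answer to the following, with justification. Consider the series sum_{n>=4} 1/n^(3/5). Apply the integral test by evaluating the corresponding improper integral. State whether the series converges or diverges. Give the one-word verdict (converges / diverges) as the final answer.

Let f(x) = x^(-3/5). Then f is positive, continuous, and decreasing on [4, infinity), so the integral test applies.
Compute the improper integral int_{4}^infinity f(x) dx:
  antiderivative F(x) = 5*x^(2/5)/2.
  As x -> infinity, F(x) -> infinity (since p = 3/5 < 1).
  So the integral diverges. By the integral test, the series diverges.

diverges


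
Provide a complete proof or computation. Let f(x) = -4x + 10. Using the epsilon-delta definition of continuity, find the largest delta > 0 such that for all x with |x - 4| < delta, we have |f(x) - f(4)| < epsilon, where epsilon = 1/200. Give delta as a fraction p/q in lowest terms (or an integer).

We compute f(4) = -4*(4) + 10 = -6.
|f(x) - f(4)| = |-4x + 10 - (-6)| = |-4(x - 4)| = 4|x - 4|.
We need 4|x - 4| < 1/200, i.e. |x - 4| < 1/200 / 4 = 1/800.
So any delta <= 1/800 works. Conversely, if delta > 1/800, then x = 4 + 1/800 satisfies |x - 4| = 1/800 < delta but |f(x) - f(4)| = 4 * 1/800 = 1/200, which is not < 1/200; so no larger delta works.
Hence the largest such delta is 1/800.

1/800


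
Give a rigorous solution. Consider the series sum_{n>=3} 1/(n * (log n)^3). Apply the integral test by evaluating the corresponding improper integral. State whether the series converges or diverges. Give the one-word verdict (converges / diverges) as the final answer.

Let f(x) = 1/(x*log(x)^3). Then f is positive, continuous, and decreasing on [3, infinity), so the integral test applies.
Compute the improper integral int_{3}^infinity f(x) dx:
  antiderivative F(x) = -1/(2*log(x)^2).
  F(x) -> 0 as x -> infinity.  int = 0 - F(3) = 1/(2*log(3)^2) < infinity. By the integral test, the series converges.

converges


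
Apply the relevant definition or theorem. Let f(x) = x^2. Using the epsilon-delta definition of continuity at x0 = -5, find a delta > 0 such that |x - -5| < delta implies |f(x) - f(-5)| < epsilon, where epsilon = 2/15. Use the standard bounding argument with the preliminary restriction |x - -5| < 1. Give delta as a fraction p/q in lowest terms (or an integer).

Factor: |x^2 - (-5)^2| = |x - -5| * |x + -5|.
Impose |x - -5| < 1 first. Then |x + -5| = |(x - -5) + 2*(-5)| <= |x - -5| + 2*|-5| < 1 + 10 = 11.
So |x^2 - (-5)^2| < delta * 11.
We need delta * 11 <= 2/15, i.e. delta <= 2/15/11 = 2/165.
Since 2/165 < 1, this is tighter than 1; take delta = 2/165.
So delta = 2/165 works.

2/165


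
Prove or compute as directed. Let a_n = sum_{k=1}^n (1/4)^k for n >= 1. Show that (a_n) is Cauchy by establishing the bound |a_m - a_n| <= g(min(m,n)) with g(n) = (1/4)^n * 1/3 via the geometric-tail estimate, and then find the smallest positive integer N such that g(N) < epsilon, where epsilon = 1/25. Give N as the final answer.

For m > n >= 1: |a_m - a_n| = sum_{k=n+1}^m (1/4)^k < sum_{k=n+1}^infinity (1/4)^k = (1/4)^(n+1) / (1 - 1/4) = (1/4)^n * (1/4) * (4/3) = (1/4)^n * 1/3.
So g(n) = (1/4)^n / 3. Since g(n) -> 0, (a_n) is Cauchy.
Now solve g(N) < 1/25: (1/4)^N / 3 < 1/25 <=> 4^N > 1 / (3 * 1/25) = 25/3.
Check powers of 4: 4^1 = 4 <= 25/3, 4^2 = 16 > 25/3.
So the smallest such N is 2. Check: g(2) = 1/(3 * 16) = 1/48 < 1/25.

2


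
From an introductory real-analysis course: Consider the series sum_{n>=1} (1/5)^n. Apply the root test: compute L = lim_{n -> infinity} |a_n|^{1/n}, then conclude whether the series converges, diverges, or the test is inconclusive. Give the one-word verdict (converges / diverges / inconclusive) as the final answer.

Let a_n denote the general term. Form |a_n|^(1/n) and simplify:
|a_n|^(1/n) = 1/5
Take the limit as n -> infinity: L = 1/5.
Since L = 1/5 < 1, the root test implies convergence.

converges


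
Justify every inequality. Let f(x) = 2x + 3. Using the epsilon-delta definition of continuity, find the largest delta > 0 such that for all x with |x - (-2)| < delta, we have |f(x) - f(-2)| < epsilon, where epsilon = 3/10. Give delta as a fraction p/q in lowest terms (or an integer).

We compute f(-2) = 2*(-2) + 3 = -1.
|f(x) - f(-2)| = |2x + 3 - (-1)| = |2(x - (-2))| = 2|x - (-2)|.
We need 2|x - (-2)| < 3/10, i.e. |x - (-2)| < 3/10 / 2 = 3/20.
So any delta <= 3/20 works. Conversely, if delta > 3/20, then x = -2 + 3/20 satisfies |x - (-2)| = 3/20 < delta but |f(x) - f(-2)| = 2 * 3/20 = 3/10, which is not < 3/10; so no larger delta works.
Hence the largest such delta is 3/20.

3/20


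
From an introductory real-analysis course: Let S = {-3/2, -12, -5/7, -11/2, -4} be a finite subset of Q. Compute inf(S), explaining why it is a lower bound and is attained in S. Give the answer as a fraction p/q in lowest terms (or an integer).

S is finite, so inf(S) = min(S).
Sorted increasing:
-12, -11/2, -4, -3/2, -5/7
The extremum is -12.
For every x in S, x >= -12. And -12 is in S, so it is attained.
Therefore inf(S) = -12.

-12


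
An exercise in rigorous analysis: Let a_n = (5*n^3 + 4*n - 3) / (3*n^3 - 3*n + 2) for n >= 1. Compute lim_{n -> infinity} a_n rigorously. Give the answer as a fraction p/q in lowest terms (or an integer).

Divide numerator and denominator by n^3, the highest power:
numerator / n^3 = 5 + 4/n^2 - 3/n^3
denominator / n^3 = 3 - 3/n^2 + 2/n^3
As n -> infinity, all terms of the form c/n^k (k >= 1) tend to 0.
So numerator / n^3 -> 5 and denominator / n^3 -> 3.
Therefore lim a_n = 5/3.

5/3


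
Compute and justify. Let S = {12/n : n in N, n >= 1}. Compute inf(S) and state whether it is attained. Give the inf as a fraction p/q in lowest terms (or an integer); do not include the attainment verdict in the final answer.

Analysis:
- Values: 12, 6, 4, 3, ... strictly decreasing.
- The maximum is 12 (n=1); sup = 12 (attained).
- The set is bounded below by 0; 12/n -> 0 so 0 is the greatest lower bound.
- 0 is not in the set, so inf = 0 is not attained.
Conclusion: inf(S) = 0, not attained in S.

0


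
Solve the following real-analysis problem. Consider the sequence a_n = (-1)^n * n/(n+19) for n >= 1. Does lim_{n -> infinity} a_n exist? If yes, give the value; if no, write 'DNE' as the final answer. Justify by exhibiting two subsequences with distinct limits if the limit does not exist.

Examine the behaviour of a_n along subsequences.
a_{2k} = 2k/(2k+19) -> 1. a_{2k+1} = -(2k+1)/(2k+20) -> -1.
Since these two subsequential limits are 1 and -1, distinct, the full sequence cannot converge (a convergent sequence has all subsequences tending to the same limit). So lim a_n does not exist.

DNE


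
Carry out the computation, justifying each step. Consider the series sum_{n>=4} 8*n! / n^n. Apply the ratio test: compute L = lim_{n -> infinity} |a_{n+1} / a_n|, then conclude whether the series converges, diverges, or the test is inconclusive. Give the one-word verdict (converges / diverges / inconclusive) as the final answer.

Let a_n denote the general term. Form the ratio a_{n+1}/a_n and simplify:
a_{n+1}/a_n = (n/(n + 1))^n
Take the limit as n -> infinity: L = exp(-1).
Since L = exp(-1) < 1, the ratio test implies the series converges.

converges


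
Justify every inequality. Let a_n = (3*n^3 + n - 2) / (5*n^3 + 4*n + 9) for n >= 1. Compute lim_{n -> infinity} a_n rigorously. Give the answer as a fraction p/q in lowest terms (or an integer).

Divide numerator and denominator by n^3, the highest power:
numerator / n^3 = 3 + n^(-2) - 2/n^3
denominator / n^3 = 5 + 4/n^2 + 9/n^3
As n -> infinity, all terms of the form c/n^k (k >= 1) tend to 0.
So numerator / n^3 -> 3 and denominator / n^3 -> 5.
Therefore lim a_n = 3/5.

3/5


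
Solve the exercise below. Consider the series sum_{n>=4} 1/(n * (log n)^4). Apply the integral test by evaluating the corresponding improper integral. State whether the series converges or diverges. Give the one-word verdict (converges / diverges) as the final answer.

Let f(x) = 1/(x*log(x)^4). Then f is positive, continuous, and decreasing on [4, infinity), so the integral test applies.
Compute the improper integral int_{4}^infinity f(x) dx:
  antiderivative F(x) = -1/(3*log(x)^3).
  F(x) -> 0 as x -> infinity.  int = 0 - F(4) = 1/(3*log(4)^3) < infinity. By the integral test, the series converges.

converges


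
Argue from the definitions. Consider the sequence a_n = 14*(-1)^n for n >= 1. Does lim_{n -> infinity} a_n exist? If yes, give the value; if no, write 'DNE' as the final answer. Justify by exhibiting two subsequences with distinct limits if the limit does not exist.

Examine the behaviour of a_n along subsequences.
Even-n subsequence a_{2k} = 14 -> 14. Odd-n subsequence a_{2k+1} = -14 -> -14.
Since these two subsequential limits are 14 and -14, distinct, the full sequence cannot converge (a convergent sequence has all subsequences tending to the same limit). So lim a_n does not exist.

DNE


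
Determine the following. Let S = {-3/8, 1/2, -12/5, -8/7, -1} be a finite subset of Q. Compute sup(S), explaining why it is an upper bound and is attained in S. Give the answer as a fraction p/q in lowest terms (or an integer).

S is finite, so sup(S) = max(S).
Sorted decreasing:
1/2, -3/8, -1, -8/7, -12/5
The extremum is 1/2.
For every x in S, x <= 1/2. And 1/2 is in S, so it is attained.
Therefore sup(S) = 1/2.

1/2


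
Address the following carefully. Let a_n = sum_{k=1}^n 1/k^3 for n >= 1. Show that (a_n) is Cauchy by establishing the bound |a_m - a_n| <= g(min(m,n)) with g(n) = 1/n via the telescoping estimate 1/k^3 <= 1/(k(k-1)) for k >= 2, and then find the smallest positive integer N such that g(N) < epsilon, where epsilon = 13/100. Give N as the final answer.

For m > n >= 1: |a_m - a_n| = sum_{k=n+1}^m 1/k^3.
Use 1/k^3 <= 1/(k(k-1)) = 1/(k-1) - 1/k for k >= 2 (which holds since k^3 >= k^2 >= k(k-1) for k >= 2):
sum_{k=n+1}^m 1/k^3 <= sum_{k=n+1}^m (1/(k-1) - 1/k) = 1/n - 1/m <= 1/n.
By symmetry the same bound holds with n,m swapped, so |a_m - a_n| <= 1/min(m,n) = g(min(m,n)). Since g(n) -> 0, (a_n) is Cauchy.
Now solve g(N) < 13/100: 1/N < 13/100 <=> N > 1/(13/100) = 100/13.
The smallest integer strictly greater than 100/13 is N = 8.
Check: g(8) = 1/8 < 13/100; g(7) = 1/7 >= 13/100. So N = 8.

8


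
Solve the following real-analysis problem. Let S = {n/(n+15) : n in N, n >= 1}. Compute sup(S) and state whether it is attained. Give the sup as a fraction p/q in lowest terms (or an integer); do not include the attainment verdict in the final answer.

Analysis:
- Values: 1/16, 2/17, 1/6, 4/19, ... strictly increasing.
- Minimum is 1/16 (n=1); inf = 1/16 (attained).
- n/(n+15) = 1 - 15/(n+15) -> 1 from below as n -> infinity, and never equals 1.
- So sup = 1 (not attained).
Conclusion: sup(S) = 1, not attained in S.

1


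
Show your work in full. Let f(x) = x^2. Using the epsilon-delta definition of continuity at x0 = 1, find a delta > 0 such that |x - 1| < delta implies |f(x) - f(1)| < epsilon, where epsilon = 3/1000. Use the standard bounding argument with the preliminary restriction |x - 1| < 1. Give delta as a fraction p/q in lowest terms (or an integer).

Factor: |x^2 - (1)^2| = |x - 1| * |x + 1|.
Impose |x - 1| < 1 first. Then |x + 1| = |(x - 1) + 2*(1)| <= |x - 1| + 2*|1| < 1 + 2 = 3.
So |x^2 - (1)^2| < delta * 3.
We need delta * 3 <= 3/1000, i.e. delta <= 3/1000/3 = 1/1000.
Since 1/1000 < 1, this is tighter than 1; take delta = 1/1000.
So delta = 1/1000 works.

1/1000


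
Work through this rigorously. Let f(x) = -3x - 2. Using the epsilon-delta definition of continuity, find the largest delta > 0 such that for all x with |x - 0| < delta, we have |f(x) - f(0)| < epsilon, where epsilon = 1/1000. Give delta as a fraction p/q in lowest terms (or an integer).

We compute f(0) = -3*(0) - 2 = -2.
|f(x) - f(0)| = |-3x - 2 - (-2)| = |-3(x - 0)| = 3|x - 0|.
We need 3|x - 0| < 1/1000, i.e. |x - 0| < 1/1000 / 3 = 1/3000.
So any delta <= 1/3000 works. Conversely, if delta > 1/3000, then x = 0 + 1/3000 satisfies |x - 0| = 1/3000 < delta but |f(x) - f(0)| = 3 * 1/3000 = 1/1000, which is not < 1/1000; so no larger delta works.
Hence the largest such delta is 1/3000.

1/3000


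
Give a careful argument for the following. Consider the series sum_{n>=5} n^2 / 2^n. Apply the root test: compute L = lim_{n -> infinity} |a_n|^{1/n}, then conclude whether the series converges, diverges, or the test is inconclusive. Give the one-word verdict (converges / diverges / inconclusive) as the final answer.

Let a_n denote the general term. Form |a_n|^(1/n) and simplify:
|a_n|^(1/n) = n^(2/n)/2
Take the limit as n -> infinity: L = 1/2.
Since L = 1/2 < 1, the root test implies convergence.

converges


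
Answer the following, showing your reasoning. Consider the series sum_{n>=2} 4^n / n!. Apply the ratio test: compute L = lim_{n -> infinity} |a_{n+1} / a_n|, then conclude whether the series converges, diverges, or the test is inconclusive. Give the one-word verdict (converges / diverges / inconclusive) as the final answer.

Let a_n denote the general term. Form the ratio a_{n+1}/a_n and simplify:
a_{n+1}/a_n = 4/(n + 1)
Take the limit as n -> infinity: L = 0.
Since L = 0 < 1, the ratio test implies the series converges.

converges


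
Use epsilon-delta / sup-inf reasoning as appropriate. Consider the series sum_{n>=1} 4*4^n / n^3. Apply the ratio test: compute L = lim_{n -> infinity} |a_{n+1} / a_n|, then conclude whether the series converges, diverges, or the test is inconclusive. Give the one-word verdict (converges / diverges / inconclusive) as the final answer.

Let a_n denote the general term. Form the ratio a_{n+1}/a_n and simplify:
a_{n+1}/a_n = 4*n^3/(n + 1)^3
Take the limit as n -> infinity: L = 4.
Since L = 4 > 1 (or L = infinity), the ratio test implies the series diverges.

diverges


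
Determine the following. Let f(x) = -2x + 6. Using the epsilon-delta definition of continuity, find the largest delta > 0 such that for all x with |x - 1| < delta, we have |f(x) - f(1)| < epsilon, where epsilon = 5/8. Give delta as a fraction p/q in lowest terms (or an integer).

We compute f(1) = -2*(1) + 6 = 4.
|f(x) - f(1)| = |-2x + 6 - (4)| = |-2(x - 1)| = 2|x - 1|.
We need 2|x - 1| < 5/8, i.e. |x - 1| < 5/8 / 2 = 5/16.
So any delta <= 5/16 works. Conversely, if delta > 5/16, then x = 1 + 5/16 satisfies |x - 1| = 5/16 < delta but |f(x) - f(1)| = 2 * 5/16 = 5/8, which is not < 5/8; so no larger delta works.
Hence the largest such delta is 5/16.

5/16


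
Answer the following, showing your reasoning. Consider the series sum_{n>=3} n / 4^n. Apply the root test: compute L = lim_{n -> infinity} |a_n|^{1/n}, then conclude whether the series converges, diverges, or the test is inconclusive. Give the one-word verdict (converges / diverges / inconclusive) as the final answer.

Let a_n denote the general term. Form |a_n|^(1/n) and simplify:
|a_n|^(1/n) = n^(1/n)/4
Take the limit as n -> infinity: L = 1/4.
Since L = 1/4 < 1, the root test implies convergence.

converges


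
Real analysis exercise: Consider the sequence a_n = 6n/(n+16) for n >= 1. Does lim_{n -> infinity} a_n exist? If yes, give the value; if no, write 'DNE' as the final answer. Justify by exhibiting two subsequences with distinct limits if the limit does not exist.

Examine the behaviour of a_n along subsequences.
Even-n subsequence a_{2k} = 6(2k)/(2k+16) -> 6. Odd-n subsequence a_{2k+1} = 6(2k+1)/(2k+17) -> 6. Both tend to 6, which suggests the limit is 6; verify directly.
|a_n - 6| = |6n - 6(n+16)| / (n+16) = 96/(n+16) < 96/n for every n >= 1.
Given epsilon > 0, choose a positive integer N > 96/epsilon. Then for all n >= N, |a_n - 6| < 96/n <= 96/N < epsilon.
So by the definition of the limit, lim a_n exists and equals 6.

6


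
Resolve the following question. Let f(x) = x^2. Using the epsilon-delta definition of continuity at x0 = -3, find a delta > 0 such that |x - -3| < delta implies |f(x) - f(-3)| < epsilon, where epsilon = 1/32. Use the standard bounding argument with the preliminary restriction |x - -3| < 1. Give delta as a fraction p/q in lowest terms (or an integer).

Factor: |x^2 - (-3)^2| = |x - -3| * |x + -3|.
Impose |x - -3| < 1 first. Then |x + -3| = |(x - -3) + 2*(-3)| <= |x - -3| + 2*|-3| < 1 + 6 = 7.
So |x^2 - (-3)^2| < delta * 7.
We need delta * 7 <= 1/32, i.e. delta <= 1/32/7 = 1/224.
Since 1/224 < 1, this is tighter than 1; take delta = 1/224.
So delta = 1/224 works.

1/224


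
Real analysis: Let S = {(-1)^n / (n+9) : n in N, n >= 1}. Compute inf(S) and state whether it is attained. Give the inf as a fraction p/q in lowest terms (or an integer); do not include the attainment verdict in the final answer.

Analysis:
- Values: -1/10, 1/11, -1/12, 1/13, -1/14, ...
- Positive terms (even n): 1/(2+9), 1/(4+9), ... decreasing -> max = 1/11 (n=2).
- Negative terms (odd n): -1/(1+9), -1/(3+9), ... increasing -> min = -1/10 (n=1).
- So sup = 1/11 (attained at n=2); inf = -1/10 (attained at n=1).
Conclusion: inf(S) = -1/10, attained in S.

-1/10


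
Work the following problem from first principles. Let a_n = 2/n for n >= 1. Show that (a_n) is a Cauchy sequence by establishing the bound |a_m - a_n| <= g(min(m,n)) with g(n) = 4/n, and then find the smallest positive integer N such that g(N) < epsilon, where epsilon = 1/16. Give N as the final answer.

For any m, n >= 1, by the triangle inequality:
|a_m - a_n| = |2/m - 2/n| <= 2*1/m + 2*1/n <= 4/min(m,n).
So g(n) = 4/n bounds the Cauchy difference. Since g(n) -> 0, (a_n) is Cauchy.
Now solve g(N) < 1/16: 4/N < 1/16 <=> N > 4 / (1/16) = 64.
The smallest integer strictly greater than 64 is N = 65.
Check: g(65) = 4/65 = 4/65 < 1/16; g(64) = 1/16 >= 1/16. So N = 65.

65


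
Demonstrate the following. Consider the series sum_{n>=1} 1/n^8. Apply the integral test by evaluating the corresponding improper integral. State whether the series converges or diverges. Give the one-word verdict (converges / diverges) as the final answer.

Let f(x) = x^(-8). Then f is positive, continuous, and decreasing on [1, infinity), so the integral test applies.
Compute the improper integral int_{1}^infinity f(x) dx:
  antiderivative F(x) = -1/(7*x^7).
  As x -> infinity, F(x) -> 0 (since p = 8 > 1).
  So int = F(infinity) - F(1) = 0 - (-1/7) = 1/7.
  Finite, so by the integral test, the series converges.

converges


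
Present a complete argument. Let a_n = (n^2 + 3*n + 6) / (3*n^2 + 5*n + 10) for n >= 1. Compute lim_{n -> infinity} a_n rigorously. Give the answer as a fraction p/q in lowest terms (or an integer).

Divide numerator and denominator by n^2, the highest power:
numerator / n^2 = 1 + 3/n + 6/n^2
denominator / n^2 = 3 + 5/n + 10/n^2
As n -> infinity, all terms of the form c/n^k (k >= 1) tend to 0.
So numerator / n^2 -> 1 and denominator / n^2 -> 3.
Therefore lim a_n = 1/3.

1/3


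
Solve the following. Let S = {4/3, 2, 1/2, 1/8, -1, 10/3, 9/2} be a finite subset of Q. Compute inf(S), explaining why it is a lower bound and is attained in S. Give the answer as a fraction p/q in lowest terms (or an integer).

S is finite, so inf(S) = min(S).
Sorted increasing:
-1, 1/8, 1/2, 4/3, 2, 10/3, 9/2
The extremum is -1.
For every x in S, x >= -1. And -1 is in S, so it is attained.
Therefore inf(S) = -1.

-1


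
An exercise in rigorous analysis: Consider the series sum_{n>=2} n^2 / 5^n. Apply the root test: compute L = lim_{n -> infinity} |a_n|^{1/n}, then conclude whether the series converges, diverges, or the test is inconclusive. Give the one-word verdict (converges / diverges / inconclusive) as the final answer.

Let a_n denote the general term. Form |a_n|^(1/n) and simplify:
|a_n|^(1/n) = n^(2/n)/5
Take the limit as n -> infinity: L = 1/5.
Since L = 1/5 < 1, the root test implies convergence.

converges


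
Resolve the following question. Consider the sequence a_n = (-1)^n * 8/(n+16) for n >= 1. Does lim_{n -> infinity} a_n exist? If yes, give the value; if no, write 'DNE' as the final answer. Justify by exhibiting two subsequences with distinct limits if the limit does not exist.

Examine the behaviour of a_n along subsequences.
Even-n subsequence a_{2k} = 8/(2k+16) -> 0. Odd-n subsequence a_{2k+1} = -8/(2k+17) -> 0. Both tend to 0, which suggests the limit is 0; verify directly.
|a_n - 0| = 8/(n+16) < 8/n for every n >= 1.
Given epsilon > 0, choose a positive integer N > 8/epsilon. Then for all n >= N, |a_n| < 8/n <= 8/N < epsilon.
So by the definition of the limit, lim a_n exists and equals 0.

0


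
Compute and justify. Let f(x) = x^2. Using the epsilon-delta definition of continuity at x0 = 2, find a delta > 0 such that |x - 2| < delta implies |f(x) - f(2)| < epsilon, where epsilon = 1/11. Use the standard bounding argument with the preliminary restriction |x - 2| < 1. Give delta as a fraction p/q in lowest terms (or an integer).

Factor: |x^2 - (2)^2| = |x - 2| * |x + 2|.
Impose |x - 2| < 1 first. Then |x + 2| = |(x - 2) + 2*(2)| <= |x - 2| + 2*|2| < 1 + 4 = 5.
So |x^2 - (2)^2| < delta * 5.
We need delta * 5 <= 1/11, i.e. delta <= 1/11/5 = 1/55.
Since 1/55 < 1, this is tighter than 1; take delta = 1/55.
So delta = 1/55 works.

1/55


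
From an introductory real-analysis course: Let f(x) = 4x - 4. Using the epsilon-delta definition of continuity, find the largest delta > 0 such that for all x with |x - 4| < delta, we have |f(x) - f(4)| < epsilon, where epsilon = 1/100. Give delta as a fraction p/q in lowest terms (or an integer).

We compute f(4) = 4*(4) - 4 = 12.
|f(x) - f(4)| = |4x - 4 - (12)| = |4(x - 4)| = 4|x - 4|.
We need 4|x - 4| < 1/100, i.e. |x - 4| < 1/100 / 4 = 1/400.
So any delta <= 1/400 works. Conversely, if delta > 1/400, then x = 4 + 1/400 satisfies |x - 4| = 1/400 < delta but |f(x) - f(4)| = 4 * 1/400 = 1/100, which is not < 1/100; so no larger delta works.
Hence the largest such delta is 1/400.

1/400


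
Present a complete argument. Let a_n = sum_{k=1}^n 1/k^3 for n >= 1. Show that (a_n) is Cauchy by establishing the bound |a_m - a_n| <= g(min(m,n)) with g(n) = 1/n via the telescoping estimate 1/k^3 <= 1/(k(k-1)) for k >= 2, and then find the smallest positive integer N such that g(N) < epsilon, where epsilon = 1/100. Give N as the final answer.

For m > n >= 1: |a_m - a_n| = sum_{k=n+1}^m 1/k^3.
Use 1/k^3 <= 1/(k(k-1)) = 1/(k-1) - 1/k for k >= 2 (which holds since k^3 >= k^2 >= k(k-1) for k >= 2):
sum_{k=n+1}^m 1/k^3 <= sum_{k=n+1}^m (1/(k-1) - 1/k) = 1/n - 1/m <= 1/n.
By symmetry the same bound holds with n,m swapped, so |a_m - a_n| <= 1/min(m,n) = g(min(m,n)). Since g(n) -> 0, (a_n) is Cauchy.
Now solve g(N) < 1/100: 1/N < 1/100 <=> N > 1/(1/100) = 100.
The smallest integer strictly greater than 100 is N = 101.
Check: g(101) = 1/101 < 1/100; g(100) = 1/100 >= 1/100. So N = 101.

101


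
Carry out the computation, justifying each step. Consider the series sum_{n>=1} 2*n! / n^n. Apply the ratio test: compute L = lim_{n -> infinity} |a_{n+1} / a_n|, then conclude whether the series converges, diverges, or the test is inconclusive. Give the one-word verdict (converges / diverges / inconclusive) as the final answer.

Let a_n denote the general term. Form the ratio a_{n+1}/a_n and simplify:
a_{n+1}/a_n = (n/(n + 1))^n
Take the limit as n -> infinity: L = exp(-1).
Since L = exp(-1) < 1, the ratio test implies the series converges.

converges


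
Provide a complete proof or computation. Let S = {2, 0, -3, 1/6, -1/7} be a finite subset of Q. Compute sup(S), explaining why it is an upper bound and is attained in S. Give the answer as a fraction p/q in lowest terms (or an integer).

S is finite, so sup(S) = max(S).
Sorted decreasing:
2, 1/6, 0, -1/7, -3
The extremum is 2.
For every x in S, x <= 2. And 2 is in S, so it is attained.
Therefore sup(S) = 2.

2


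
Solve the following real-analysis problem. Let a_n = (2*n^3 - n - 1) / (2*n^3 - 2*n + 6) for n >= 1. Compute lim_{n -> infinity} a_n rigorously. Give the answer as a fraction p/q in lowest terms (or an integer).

Divide numerator and denominator by n^3, the highest power:
numerator / n^3 = 2 - 1/n^2 - 1/n^3
denominator / n^3 = 2 - 2/n^2 + 6/n^3
As n -> infinity, all terms of the form c/n^k (k >= 1) tend to 0.
So numerator / n^3 -> 2 and denominator / n^3 -> 2.
Therefore lim a_n = 1.

1


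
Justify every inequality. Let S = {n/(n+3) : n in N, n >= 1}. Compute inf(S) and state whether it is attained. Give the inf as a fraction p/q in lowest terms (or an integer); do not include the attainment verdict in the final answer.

Analysis:
- Values: 1/4, 2/5, 1/2, 4/7, ... strictly increasing.
- Minimum is 1/4 (n=1); inf = 1/4 (attained).
- n/(n+3) = 1 - 3/(n+3) -> 1 from below as n -> infinity, and never equals 1.
- So sup = 1 (not attained).
Conclusion: inf(S) = 1/4, attained in S.

1/4


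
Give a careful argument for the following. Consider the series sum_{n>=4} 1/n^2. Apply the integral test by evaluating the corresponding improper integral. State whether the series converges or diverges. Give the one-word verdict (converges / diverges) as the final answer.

Let f(x) = x^(-2). Then f is positive, continuous, and decreasing on [4, infinity), so the integral test applies.
Compute the improper integral int_{4}^infinity f(x) dx:
  antiderivative F(x) = -1/x.
  As x -> infinity, F(x) -> 0 (since p = 2 > 1).
  So int = F(infinity) - F(4) = 0 - (-1/4) = 1/4.
  Finite, so by the integral test, the series converges.

converges


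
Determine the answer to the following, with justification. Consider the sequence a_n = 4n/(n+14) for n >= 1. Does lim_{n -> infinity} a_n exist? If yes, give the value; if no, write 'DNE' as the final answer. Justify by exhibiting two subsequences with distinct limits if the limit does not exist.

Examine the behaviour of a_n along subsequences.
Even-n subsequence a_{2k} = 4(2k)/(2k+14) -> 4. Odd-n subsequence a_{2k+1} = 4(2k+1)/(2k+15) -> 4. Both tend to 4, which suggests the limit is 4; verify directly.
|a_n - 4| = |4n - 4(n+14)| / (n+14) = 56/(n+14) < 56/n for every n >= 1.
Given epsilon > 0, choose a positive integer N > 56/epsilon. Then for all n >= N, |a_n - 4| < 56/n <= 56/N < epsilon.
So by the definition of the limit, lim a_n exists and equals 4.

4


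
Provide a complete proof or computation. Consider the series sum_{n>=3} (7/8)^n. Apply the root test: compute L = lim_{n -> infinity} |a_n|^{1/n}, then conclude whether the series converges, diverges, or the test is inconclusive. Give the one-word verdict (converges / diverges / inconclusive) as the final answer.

Let a_n denote the general term. Form |a_n|^(1/n) and simplify:
|a_n|^(1/n) = 7/8
Take the limit as n -> infinity: L = 7/8.
Since L = 7/8 < 1, the root test implies convergence.

converges


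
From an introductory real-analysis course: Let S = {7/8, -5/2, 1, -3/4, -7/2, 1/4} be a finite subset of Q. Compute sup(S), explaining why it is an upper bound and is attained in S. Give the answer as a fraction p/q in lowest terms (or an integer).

S is finite, so sup(S) = max(S).
Sorted decreasing:
1, 7/8, 1/4, -3/4, -5/2, -7/2
The extremum is 1.
For every x in S, x <= 1. And 1 is in S, so it is attained.
Therefore sup(S) = 1.

1


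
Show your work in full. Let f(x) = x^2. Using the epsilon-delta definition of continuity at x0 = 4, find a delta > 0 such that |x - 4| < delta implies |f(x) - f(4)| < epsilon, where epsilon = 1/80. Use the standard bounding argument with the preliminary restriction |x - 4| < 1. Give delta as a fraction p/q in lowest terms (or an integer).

Factor: |x^2 - (4)^2| = |x - 4| * |x + 4|.
Impose |x - 4| < 1 first. Then |x + 4| = |(x - 4) + 2*(4)| <= |x - 4| + 2*|4| < 1 + 8 = 9.
So |x^2 - (4)^2| < delta * 9.
We need delta * 9 <= 1/80, i.e. delta <= 1/80/9 = 1/720.
Since 1/720 < 1, this is tighter than 1; take delta = 1/720.
So delta = 1/720 works.

1/720


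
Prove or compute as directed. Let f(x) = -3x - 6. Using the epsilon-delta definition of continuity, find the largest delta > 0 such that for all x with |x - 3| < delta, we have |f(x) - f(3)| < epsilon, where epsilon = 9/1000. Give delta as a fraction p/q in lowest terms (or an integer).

We compute f(3) = -3*(3) - 6 = -15.
|f(x) - f(3)| = |-3x - 6 - (-15)| = |-3(x - 3)| = 3|x - 3|.
We need 3|x - 3| < 9/1000, i.e. |x - 3| < 9/1000 / 3 = 3/1000.
So any delta <= 3/1000 works. Conversely, if delta > 3/1000, then x = 3 + 3/1000 satisfies |x - 3| = 3/1000 < delta but |f(x) - f(3)| = 3 * 3/1000 = 9/1000, which is not < 9/1000; so no larger delta works.
Hence the largest such delta is 3/1000.

3/1000


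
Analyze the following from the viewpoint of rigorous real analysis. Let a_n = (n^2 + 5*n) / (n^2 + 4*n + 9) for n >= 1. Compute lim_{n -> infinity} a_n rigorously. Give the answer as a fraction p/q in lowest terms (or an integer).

Divide numerator and denominator by n^2, the highest power:
numerator / n^2 = 1 + 5/n
denominator / n^2 = 1 + 4/n + 9/n^2
As n -> infinity, all terms of the form c/n^k (k >= 1) tend to 0.
So numerator / n^2 -> 1 and denominator / n^2 -> 1.
Therefore lim a_n = 1.

1


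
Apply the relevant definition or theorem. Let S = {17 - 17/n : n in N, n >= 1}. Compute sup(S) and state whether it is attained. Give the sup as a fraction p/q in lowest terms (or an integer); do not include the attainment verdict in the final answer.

Analysis:
- Values: 0, 17/2, 34/3, 51/4, ... strictly increasing.
- Minimum is 0 (n=1); inf = 0 (attained).
- 17 - 17/n -> 17 from below; sup = 17, not attained.
Conclusion: sup(S) = 17, not attained in S.

17


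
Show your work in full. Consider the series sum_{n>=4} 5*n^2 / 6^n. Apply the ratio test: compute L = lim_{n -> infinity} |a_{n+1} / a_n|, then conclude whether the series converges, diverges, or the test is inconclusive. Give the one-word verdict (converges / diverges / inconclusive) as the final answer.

Let a_n denote the general term. Form the ratio a_{n+1}/a_n and simplify:
a_{n+1}/a_n = (n + 1)^2/(6*n^2)
Take the limit as n -> infinity: L = 1/6.
Since L = 1/6 < 1, the ratio test implies the series converges.

converges


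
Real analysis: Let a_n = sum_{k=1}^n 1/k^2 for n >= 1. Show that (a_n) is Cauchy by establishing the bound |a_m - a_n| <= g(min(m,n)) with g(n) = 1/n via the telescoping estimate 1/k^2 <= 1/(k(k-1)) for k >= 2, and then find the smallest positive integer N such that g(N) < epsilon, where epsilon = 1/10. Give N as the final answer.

For m > n >= 1: |a_m - a_n| = sum_{k=n+1}^m 1/k^2.
Use 1/k^2 <= 1/(k(k-1)) = 1/(k-1) - 1/k for k >= 2:
sum_{k=n+1}^m 1/k^2 <= sum_{k=n+1}^m (1/(k-1) - 1/k) = 1/n - 1/m <= 1/n.
By symmetry the same bound holds with n,m swapped, so |a_m - a_n| <= 1/min(m,n) = g(min(m,n)). Since g(n) -> 0, (a_n) is Cauchy.
Now solve g(N) < 1/10: 1/N < 1/10 <=> N > 1/(1/10) = 10.
The smallest integer strictly greater than 10 is N = 11.
Check: g(11) = 1/11 < 1/10; g(10) = 1/10 >= 1/10. So N = 11.

11


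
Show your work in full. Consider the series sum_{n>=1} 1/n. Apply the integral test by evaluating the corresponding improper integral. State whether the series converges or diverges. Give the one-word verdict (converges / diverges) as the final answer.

Let f(x) = 1/x. Then f is positive, continuous, and decreasing on [1, infinity), so the integral test applies.
Compute the improper integral int_{1}^infinity f(x) dx:
  antiderivative F(x) = log(x).
  As x -> infinity, log(x) -> infinity.
  So int = infinity - log(1) = infinity. By the integral test, the series diverges.

diverges


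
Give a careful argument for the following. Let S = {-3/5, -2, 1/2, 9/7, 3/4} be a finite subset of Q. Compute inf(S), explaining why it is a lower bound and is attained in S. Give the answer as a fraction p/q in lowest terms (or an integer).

S is finite, so inf(S) = min(S).
Sorted increasing:
-2, -3/5, 1/2, 3/4, 9/7
The extremum is -2.
For every x in S, x >= -2. And -2 is in S, so it is attained.
Therefore inf(S) = -2.

-2


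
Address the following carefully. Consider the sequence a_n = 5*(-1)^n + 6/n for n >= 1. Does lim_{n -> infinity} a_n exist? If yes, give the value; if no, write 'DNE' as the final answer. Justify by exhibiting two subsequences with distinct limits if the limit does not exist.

Examine the behaviour of a_n along subsequences.
a_{2k} = 5 + 6/(2k) -> 5. a_{2k+1} = -5 + 6/(2k+1) -> -5.
Since these two subsequential limits are 5 and -5, distinct, the full sequence cannot converge (a convergent sequence has all subsequences tending to the same limit). So lim a_n does not exist.

DNE


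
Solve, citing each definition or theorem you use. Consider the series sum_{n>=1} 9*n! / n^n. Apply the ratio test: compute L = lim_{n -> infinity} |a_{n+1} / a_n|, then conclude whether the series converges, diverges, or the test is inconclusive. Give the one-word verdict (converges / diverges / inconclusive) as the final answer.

Let a_n denote the general term. Form the ratio a_{n+1}/a_n and simplify:
a_{n+1}/a_n = (n/(n + 1))^n
Take the limit as n -> infinity: L = exp(-1).
Since L = exp(-1) < 1, the ratio test implies the series converges.

converges
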